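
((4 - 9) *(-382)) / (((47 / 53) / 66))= 6681180 / 47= 142152.77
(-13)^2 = 169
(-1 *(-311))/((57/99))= 10263/19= 540.16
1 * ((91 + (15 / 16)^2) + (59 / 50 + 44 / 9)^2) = 1668085729 / 12960000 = 128.71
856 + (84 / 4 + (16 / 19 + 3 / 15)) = 83414 / 95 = 878.04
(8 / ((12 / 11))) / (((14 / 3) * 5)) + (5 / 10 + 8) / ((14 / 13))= 1149 / 140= 8.21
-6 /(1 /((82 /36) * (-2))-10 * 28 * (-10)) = -246 /114791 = -0.00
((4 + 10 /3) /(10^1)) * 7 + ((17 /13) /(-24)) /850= 26693 /5200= 5.13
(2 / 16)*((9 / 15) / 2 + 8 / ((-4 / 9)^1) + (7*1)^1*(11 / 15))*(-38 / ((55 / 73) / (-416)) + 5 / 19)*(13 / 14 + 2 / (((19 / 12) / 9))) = -405295.29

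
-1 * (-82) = 82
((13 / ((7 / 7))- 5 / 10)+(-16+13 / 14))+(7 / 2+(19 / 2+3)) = 94 / 7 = 13.43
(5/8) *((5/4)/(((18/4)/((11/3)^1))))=275/432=0.64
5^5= 3125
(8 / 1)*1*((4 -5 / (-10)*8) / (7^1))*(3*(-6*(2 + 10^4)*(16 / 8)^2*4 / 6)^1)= -30726144 / 7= -4389449.14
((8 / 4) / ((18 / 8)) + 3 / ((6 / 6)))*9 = 35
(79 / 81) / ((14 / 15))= 395 / 378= 1.04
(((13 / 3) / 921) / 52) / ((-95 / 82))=-41 / 524970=-0.00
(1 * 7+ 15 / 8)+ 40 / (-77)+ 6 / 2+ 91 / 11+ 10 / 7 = 1853 / 88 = 21.06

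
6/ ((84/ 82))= 41/ 7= 5.86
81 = 81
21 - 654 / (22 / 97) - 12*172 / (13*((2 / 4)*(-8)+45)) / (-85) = -1426541136 / 498355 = -2862.50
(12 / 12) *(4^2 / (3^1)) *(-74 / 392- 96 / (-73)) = 64460 / 10731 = 6.01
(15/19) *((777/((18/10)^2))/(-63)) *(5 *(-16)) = 370000/1539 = 240.42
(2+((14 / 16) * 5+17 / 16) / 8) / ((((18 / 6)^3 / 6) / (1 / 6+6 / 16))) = 4459 / 13824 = 0.32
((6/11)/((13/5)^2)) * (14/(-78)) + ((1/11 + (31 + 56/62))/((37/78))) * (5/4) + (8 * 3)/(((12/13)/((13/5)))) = 21052219437/138597745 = 151.89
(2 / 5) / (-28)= -0.01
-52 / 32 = -13 / 8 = -1.62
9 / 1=9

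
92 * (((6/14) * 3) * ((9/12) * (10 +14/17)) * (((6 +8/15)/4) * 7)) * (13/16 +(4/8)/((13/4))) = 46891089/4420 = 10608.84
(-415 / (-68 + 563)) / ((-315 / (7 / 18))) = 83 / 80190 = 0.00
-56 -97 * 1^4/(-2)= -15/2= -7.50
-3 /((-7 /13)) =39 /7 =5.57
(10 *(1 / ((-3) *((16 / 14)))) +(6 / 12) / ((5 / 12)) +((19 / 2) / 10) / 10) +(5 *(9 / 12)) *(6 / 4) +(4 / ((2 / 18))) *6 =66001 / 300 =220.00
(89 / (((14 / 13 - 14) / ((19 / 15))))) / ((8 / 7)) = -21983 / 2880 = -7.63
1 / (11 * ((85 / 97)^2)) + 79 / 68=406961 / 317900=1.28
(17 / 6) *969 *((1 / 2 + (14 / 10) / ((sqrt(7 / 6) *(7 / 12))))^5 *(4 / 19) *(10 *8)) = 3803142029 / 1225 + 125854143096 *sqrt(42) / 214375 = 6909284.77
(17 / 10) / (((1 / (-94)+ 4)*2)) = 799 / 3750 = 0.21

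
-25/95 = -5/19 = -0.26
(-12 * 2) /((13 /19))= -456 /13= -35.08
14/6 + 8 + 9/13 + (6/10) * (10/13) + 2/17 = 11.60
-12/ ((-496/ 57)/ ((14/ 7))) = 171/ 62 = 2.76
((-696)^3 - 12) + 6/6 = -337153547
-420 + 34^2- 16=720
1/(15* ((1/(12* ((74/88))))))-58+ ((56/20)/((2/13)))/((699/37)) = -433382/7689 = -56.36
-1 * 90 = -90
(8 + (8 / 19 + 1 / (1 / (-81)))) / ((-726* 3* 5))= 1379 / 206910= 0.01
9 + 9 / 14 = 135 / 14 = 9.64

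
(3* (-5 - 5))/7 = -30/7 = -4.29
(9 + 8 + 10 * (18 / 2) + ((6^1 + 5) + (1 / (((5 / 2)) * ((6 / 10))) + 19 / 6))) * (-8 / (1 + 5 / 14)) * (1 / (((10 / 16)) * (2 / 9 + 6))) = -184.67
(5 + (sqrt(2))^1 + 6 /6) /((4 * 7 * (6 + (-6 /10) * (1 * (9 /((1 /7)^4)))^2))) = -5 /6537284194-5 * sqrt(2) /39223705164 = -0.00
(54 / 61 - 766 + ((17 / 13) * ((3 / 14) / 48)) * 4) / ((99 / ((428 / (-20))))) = 403939017 / 2442440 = 165.38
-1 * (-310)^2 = -96100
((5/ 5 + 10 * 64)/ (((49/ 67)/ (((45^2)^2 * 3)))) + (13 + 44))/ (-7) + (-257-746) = -528328972447/ 343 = -1540317703.93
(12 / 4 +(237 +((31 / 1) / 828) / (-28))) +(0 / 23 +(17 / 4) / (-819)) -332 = -3961433 / 43056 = -92.01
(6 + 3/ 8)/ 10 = 51/ 80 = 0.64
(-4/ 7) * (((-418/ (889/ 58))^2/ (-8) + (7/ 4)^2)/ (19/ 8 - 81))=-2273634686/ 3479783363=-0.65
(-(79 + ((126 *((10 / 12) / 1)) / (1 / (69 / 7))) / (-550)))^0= 1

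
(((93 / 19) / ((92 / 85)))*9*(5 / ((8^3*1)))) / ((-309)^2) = 39525 / 9494800384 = 0.00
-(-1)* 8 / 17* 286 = 2288 / 17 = 134.59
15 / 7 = 2.14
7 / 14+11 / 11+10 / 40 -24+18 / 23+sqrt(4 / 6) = -1975 / 92+sqrt(6) / 3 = -20.65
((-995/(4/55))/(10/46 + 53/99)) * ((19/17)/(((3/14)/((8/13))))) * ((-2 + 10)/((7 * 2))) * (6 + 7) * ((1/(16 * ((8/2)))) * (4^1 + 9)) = -10259459925/116552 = -88024.74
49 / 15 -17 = -206 / 15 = -13.73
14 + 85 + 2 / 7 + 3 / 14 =199 / 2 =99.50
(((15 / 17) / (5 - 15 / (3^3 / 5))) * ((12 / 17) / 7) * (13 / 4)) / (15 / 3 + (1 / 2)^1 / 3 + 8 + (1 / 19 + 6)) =60021 / 8864786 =0.01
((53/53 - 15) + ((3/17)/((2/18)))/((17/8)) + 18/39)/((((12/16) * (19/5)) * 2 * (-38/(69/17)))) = 5526440/23056709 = 0.24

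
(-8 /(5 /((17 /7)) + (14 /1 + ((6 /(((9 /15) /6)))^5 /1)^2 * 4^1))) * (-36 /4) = 408 /13705666560000000091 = 0.00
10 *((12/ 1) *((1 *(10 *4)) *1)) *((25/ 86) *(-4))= -5581.40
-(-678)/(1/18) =12204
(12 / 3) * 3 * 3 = 36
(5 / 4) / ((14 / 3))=15 / 56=0.27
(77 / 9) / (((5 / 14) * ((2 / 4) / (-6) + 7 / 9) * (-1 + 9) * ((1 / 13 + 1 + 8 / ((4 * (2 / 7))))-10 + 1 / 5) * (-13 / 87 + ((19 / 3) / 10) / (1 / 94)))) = -87087 / 2066560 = -0.04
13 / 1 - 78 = -65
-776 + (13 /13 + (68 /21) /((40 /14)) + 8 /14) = -81196 /105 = -773.30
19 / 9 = 2.11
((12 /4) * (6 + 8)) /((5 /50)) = 420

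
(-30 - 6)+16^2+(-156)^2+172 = 24728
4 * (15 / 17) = 60 / 17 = 3.53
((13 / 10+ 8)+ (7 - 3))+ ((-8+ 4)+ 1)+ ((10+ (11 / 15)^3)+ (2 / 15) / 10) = 139777 / 6750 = 20.71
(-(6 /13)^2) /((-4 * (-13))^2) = -9 /114244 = -0.00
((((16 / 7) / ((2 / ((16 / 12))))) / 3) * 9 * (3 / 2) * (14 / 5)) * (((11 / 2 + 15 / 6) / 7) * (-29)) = -22272 / 35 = -636.34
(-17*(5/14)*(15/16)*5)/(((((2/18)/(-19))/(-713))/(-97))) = 75394135125/224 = 336580960.38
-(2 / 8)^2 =-1 / 16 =-0.06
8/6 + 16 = 52/3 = 17.33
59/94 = 0.63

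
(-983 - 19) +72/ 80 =-10011/ 10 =-1001.10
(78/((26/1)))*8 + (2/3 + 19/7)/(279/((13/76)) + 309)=24.00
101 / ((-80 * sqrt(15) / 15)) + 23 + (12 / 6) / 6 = 70 / 3 - 101 * sqrt(15) / 80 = 18.44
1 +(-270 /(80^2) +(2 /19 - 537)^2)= 66598877933 /231040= 288256.92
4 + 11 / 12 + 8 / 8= 71 / 12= 5.92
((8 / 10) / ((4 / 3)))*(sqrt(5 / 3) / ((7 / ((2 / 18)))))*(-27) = -3*sqrt(15) / 35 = -0.33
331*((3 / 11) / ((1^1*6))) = 331 / 22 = 15.05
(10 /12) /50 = 1 /60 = 0.02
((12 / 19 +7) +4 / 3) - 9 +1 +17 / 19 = 106 / 57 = 1.86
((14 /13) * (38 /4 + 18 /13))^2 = 3924361 /28561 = 137.40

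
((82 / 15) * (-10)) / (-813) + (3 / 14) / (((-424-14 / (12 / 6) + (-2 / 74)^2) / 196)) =-21735695 / 719551341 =-0.03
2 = 2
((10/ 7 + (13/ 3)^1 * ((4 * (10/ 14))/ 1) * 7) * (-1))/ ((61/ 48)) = -69.32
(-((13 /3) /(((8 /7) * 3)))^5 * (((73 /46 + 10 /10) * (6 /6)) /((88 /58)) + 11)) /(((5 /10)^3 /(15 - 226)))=33859141749730115 /489534160896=69166.04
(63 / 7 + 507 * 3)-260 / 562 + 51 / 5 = 2163331 / 1405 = 1539.74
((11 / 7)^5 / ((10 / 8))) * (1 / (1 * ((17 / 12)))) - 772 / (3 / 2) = -2182559336 / 4285785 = -509.26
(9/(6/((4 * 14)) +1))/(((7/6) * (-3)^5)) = -8/279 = -0.03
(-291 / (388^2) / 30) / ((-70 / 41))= 41 / 1086400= 0.00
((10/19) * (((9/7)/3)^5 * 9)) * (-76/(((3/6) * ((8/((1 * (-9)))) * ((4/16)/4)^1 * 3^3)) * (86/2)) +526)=496871820/13731319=36.19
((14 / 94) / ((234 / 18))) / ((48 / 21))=0.01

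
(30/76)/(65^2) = 3/32110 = 0.00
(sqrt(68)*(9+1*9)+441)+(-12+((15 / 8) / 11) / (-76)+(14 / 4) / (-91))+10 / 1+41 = 36*sqrt(17)+41729581 / 86944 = 628.39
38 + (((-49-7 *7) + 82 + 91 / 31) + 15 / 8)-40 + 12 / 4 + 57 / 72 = -9.40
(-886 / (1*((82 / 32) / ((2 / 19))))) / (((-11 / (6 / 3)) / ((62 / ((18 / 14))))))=24609536 / 77121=319.10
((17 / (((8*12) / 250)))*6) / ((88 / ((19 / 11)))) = 40375 / 7744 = 5.21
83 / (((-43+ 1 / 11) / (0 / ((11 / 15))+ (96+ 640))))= -83996 / 59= -1423.66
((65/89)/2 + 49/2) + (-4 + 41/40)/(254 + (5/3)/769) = 51846781723/2086099480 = 24.85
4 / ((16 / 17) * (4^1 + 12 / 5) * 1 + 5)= 340 / 937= 0.36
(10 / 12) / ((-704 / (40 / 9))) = -25 / 4752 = -0.01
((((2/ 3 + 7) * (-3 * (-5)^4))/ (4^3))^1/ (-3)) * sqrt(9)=14375/ 64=224.61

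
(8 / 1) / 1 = 8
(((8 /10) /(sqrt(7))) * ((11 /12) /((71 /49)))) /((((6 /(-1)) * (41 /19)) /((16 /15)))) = -11704 * sqrt(7) /1964925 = -0.02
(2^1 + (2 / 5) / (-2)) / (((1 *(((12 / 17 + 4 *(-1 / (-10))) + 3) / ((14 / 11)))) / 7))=14994 / 3839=3.91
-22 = -22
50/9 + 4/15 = 5.82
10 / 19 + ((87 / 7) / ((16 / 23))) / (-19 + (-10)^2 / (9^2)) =-1467859 / 3062192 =-0.48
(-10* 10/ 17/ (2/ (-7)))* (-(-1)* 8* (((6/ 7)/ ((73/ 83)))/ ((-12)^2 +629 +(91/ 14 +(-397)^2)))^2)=396806400/ 63635573838013079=0.00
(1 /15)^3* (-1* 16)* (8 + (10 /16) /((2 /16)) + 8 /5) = -1168 /16875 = -0.07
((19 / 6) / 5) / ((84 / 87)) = 551 / 840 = 0.66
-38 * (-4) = 152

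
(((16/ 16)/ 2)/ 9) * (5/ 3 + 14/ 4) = 31/ 108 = 0.29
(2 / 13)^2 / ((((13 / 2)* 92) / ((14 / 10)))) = 14 / 252655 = 0.00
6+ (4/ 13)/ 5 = 394/ 65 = 6.06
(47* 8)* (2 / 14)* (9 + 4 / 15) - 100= 41764 / 105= 397.75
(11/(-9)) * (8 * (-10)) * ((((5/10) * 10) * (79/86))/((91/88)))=15294400/35217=434.29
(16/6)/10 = 0.27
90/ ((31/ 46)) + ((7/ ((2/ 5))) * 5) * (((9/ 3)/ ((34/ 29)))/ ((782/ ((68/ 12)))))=13107245/ 96968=135.17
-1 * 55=-55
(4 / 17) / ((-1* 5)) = -4 / 85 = -0.05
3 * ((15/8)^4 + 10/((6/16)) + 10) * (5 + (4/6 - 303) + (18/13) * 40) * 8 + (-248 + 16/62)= -44093807675/154752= -284932.07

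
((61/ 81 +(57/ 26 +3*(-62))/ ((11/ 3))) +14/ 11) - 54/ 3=-1531355/ 23166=-66.10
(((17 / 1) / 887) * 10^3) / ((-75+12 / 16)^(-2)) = 187444125 / 1774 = 105661.85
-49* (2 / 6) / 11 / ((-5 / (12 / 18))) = 98 / 495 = 0.20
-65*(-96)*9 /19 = 2955.79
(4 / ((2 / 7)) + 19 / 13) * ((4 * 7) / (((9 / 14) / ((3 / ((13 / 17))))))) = 446488 / 169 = 2641.94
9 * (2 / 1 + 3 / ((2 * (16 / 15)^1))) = 981 / 32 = 30.66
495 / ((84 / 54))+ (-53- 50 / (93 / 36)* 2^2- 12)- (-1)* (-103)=31593 / 434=72.79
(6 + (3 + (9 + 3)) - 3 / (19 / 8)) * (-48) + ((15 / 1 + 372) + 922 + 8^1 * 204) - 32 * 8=1737.63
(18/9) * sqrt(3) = 2 * sqrt(3) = 3.46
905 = 905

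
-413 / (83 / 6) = -2478 / 83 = -29.86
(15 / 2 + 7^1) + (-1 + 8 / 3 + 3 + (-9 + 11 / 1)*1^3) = 127 / 6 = 21.17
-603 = -603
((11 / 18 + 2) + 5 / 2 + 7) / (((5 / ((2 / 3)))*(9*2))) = 0.09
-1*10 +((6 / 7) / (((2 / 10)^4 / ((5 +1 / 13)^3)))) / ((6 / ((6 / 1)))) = 1077956210 / 15379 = 70092.74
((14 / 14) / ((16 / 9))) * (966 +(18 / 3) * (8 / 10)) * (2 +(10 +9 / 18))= 109215 / 16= 6825.94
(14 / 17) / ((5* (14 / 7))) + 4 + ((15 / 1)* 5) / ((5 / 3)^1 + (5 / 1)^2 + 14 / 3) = 51743 / 7990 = 6.48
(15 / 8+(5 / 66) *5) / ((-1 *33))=-595 / 8712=-0.07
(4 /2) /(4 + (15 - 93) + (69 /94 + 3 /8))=-752 /27407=-0.03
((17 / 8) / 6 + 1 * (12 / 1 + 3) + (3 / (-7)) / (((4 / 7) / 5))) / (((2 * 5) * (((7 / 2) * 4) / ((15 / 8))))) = 557 / 3584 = 0.16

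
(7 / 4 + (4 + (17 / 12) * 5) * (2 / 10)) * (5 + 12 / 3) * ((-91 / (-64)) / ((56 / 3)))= 13923 / 5120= 2.72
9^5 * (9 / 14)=531441 / 14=37960.07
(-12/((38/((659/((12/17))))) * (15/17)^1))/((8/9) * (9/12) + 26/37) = -7046687/28880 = -244.00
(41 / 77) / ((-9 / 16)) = -656 / 693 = -0.95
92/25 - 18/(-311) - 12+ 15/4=-140327/31100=-4.51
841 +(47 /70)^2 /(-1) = 4118691 /4900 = 840.55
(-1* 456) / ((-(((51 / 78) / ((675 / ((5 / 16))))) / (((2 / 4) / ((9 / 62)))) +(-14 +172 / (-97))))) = -8556238080 / 295961551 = -28.91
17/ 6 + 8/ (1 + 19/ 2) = 151/ 42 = 3.60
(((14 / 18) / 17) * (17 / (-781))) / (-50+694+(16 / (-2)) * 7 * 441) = 1 / 24151644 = 0.00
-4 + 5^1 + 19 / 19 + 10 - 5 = 7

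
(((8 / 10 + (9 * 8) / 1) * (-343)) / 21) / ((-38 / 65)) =115934 / 57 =2033.93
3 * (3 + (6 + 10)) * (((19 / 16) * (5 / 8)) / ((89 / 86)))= 232845 / 5696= 40.88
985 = 985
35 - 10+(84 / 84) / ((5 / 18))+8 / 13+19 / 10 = 809 / 26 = 31.12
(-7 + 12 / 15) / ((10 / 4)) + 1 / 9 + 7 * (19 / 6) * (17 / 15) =3413 / 150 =22.75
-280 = -280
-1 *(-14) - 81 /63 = 89 /7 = 12.71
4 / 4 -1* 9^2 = -80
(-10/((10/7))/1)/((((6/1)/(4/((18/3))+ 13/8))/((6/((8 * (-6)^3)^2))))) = -0.00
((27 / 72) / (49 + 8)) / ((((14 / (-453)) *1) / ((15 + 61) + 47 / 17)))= -606567 / 36176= -16.77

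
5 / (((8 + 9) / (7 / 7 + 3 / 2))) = 25 / 34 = 0.74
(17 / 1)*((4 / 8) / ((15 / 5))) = 17 / 6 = 2.83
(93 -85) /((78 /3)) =4 /13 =0.31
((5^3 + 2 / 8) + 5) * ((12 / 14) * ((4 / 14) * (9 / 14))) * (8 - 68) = -1230.35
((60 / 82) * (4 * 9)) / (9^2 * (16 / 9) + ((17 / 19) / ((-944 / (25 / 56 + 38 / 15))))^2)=0.18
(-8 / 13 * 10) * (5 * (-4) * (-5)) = -8000 / 13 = -615.38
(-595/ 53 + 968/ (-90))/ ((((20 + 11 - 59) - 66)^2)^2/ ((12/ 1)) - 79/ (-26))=-1363102/ 403452213495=-0.00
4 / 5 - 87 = -431 / 5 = -86.20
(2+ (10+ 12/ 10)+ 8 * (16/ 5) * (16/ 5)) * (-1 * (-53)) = 126034/ 25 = 5041.36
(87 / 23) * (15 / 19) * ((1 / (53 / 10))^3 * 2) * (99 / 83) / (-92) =-64597500 / 124198106341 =-0.00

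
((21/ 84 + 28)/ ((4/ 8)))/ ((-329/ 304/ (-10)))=171760/ 329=522.07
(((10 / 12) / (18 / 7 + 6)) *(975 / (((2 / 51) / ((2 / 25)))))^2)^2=9467824382289 / 64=147934755973.27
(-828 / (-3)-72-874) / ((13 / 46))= -30820 / 13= -2370.77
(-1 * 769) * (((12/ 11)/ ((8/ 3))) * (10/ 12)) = -11535/ 44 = -262.16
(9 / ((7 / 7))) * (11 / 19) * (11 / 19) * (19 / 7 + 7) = 74052 / 2527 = 29.30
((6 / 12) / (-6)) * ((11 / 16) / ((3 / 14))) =-77 / 288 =-0.27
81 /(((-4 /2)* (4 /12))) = -243 /2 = -121.50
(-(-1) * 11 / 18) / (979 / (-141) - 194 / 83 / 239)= -10255729 / 116686662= -0.09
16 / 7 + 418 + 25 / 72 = 211999 / 504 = 420.63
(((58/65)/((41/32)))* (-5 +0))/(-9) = 0.39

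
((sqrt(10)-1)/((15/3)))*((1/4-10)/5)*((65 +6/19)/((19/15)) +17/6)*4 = 1531751/18050-1531751*sqrt(10)/18050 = -183.49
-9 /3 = -3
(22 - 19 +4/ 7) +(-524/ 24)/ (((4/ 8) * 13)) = 58/ 273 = 0.21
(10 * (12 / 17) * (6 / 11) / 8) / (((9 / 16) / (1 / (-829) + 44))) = 5836000 / 155023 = 37.65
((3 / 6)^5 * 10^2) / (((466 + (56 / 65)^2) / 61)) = 6443125 / 15775888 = 0.41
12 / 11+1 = 23 / 11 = 2.09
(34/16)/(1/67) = 1139/8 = 142.38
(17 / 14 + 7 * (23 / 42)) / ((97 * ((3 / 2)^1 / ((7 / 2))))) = 106 / 873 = 0.12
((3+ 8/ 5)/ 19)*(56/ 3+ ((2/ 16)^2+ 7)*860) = 6681523/ 4560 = 1465.25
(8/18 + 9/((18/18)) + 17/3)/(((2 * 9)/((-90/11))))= -6.87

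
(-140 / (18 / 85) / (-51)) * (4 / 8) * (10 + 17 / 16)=10325 / 144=71.70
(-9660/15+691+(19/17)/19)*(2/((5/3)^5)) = 15552/2125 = 7.32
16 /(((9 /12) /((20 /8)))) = 160 /3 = 53.33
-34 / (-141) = 34 / 141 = 0.24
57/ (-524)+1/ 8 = 17/ 1048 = 0.02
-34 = -34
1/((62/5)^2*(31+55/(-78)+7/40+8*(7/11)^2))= 1179750/6114855493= 0.00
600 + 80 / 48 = 1805 / 3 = 601.67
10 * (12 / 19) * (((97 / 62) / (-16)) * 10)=-7275 / 1178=-6.18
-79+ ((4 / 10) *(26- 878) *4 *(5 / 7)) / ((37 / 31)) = -231757 / 259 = -894.81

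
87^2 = 7569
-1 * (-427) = 427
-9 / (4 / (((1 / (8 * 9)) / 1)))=-1 / 32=-0.03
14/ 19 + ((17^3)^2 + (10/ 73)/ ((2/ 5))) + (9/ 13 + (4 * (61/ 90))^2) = 881329959003979/ 36512775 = 24137578.12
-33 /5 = -6.60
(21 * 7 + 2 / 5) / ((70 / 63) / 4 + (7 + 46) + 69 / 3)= 1.93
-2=-2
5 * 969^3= 4549266045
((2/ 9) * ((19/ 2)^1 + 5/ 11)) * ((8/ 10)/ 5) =292/ 825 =0.35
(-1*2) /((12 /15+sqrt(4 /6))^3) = 222750 -181875*sqrt(6) /2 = -0.47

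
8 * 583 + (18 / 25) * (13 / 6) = 4665.56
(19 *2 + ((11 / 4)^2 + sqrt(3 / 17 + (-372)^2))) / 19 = 729 / 304 + sqrt(39993027) / 323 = 21.98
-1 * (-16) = 16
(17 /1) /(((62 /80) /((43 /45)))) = 5848 /279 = 20.96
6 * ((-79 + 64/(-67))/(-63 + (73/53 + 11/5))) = 2839210/351683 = 8.07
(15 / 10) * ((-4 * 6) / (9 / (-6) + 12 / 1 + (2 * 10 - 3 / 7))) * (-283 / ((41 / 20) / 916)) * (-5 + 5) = 0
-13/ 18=-0.72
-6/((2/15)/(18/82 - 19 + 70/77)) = 362700/451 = 804.21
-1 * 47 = -47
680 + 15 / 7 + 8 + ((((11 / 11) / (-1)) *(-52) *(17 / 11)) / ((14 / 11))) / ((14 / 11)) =36248 / 49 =739.76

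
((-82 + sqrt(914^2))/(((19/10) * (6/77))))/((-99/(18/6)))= -29120/171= -170.29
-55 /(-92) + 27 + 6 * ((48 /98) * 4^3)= 972283 /4508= 215.68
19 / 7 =2.71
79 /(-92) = -79 /92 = -0.86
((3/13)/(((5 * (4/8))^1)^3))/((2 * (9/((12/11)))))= 16/17875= 0.00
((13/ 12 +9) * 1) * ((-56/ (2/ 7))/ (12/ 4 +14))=-5929/ 51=-116.25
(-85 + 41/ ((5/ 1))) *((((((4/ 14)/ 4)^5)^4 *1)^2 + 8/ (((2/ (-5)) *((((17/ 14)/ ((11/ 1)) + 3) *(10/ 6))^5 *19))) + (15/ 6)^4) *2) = -245646610467480896720136931537294825422404016776875345937838484791/ 40941396431799339099374267750134620386564429093626760396800000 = -5999.96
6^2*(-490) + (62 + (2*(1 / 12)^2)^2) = -91124351 / 5184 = -17578.00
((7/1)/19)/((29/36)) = 252/551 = 0.46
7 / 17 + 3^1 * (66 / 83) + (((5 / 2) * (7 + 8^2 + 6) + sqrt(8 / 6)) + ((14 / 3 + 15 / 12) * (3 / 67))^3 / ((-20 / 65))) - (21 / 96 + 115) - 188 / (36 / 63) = -27049492254777 / 108640407808 + 2 * sqrt(3) / 3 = -247.83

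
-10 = -10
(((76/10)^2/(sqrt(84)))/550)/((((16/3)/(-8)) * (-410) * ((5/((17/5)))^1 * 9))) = 6137 * sqrt(21)/8879062500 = 0.00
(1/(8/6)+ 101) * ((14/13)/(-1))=-2849/26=-109.58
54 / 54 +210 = 211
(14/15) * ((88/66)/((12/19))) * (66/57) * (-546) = -56056/45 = -1245.69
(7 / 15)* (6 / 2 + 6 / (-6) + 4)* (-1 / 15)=-14 / 75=-0.19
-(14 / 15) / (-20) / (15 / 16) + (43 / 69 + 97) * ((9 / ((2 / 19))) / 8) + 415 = 37736038 / 25875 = 1458.40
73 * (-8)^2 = 4672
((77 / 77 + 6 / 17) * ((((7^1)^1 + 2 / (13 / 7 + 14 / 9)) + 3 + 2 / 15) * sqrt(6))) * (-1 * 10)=-318044 * sqrt(6) / 2193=-355.24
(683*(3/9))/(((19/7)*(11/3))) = 4781/209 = 22.88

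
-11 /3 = -3.67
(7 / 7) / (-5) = -1 / 5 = -0.20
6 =6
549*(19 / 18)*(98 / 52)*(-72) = -1022238 / 13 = -78633.69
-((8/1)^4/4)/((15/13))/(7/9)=-39936/35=-1141.03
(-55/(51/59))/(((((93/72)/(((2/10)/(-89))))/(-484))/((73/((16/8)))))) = -91721872/46903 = -1955.57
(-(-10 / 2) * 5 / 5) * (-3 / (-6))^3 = 5 / 8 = 0.62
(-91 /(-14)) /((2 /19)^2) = 4693 /8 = 586.62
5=5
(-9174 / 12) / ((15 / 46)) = -35167 / 15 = -2344.47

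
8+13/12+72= 973/12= 81.08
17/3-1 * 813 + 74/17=-40952/51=-802.98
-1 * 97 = -97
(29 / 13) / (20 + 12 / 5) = 145 / 1456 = 0.10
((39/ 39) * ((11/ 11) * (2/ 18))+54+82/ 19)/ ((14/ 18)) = 9991/ 133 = 75.12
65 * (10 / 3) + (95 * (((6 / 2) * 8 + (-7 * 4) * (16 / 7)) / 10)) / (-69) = 5110 / 23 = 222.17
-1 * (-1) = 1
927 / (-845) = -927 / 845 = -1.10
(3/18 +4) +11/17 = 491/102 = 4.81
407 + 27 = 434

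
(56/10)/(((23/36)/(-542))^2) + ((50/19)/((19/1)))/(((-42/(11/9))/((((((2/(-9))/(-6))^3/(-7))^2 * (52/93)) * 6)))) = 428026808423574022973193448/106202573640142382655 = 4030286.59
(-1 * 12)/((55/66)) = -72/5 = -14.40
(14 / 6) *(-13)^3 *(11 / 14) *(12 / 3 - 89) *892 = 916170970 / 3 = 305390323.33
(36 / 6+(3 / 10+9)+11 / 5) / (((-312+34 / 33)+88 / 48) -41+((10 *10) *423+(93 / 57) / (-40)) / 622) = -90998600 / 1467053421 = -0.06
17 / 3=5.67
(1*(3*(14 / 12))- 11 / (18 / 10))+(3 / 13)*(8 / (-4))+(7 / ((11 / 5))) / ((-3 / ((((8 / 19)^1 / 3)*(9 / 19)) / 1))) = -2920669 / 929214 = -3.14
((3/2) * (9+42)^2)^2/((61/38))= 1156849371/122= 9482371.89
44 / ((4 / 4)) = 44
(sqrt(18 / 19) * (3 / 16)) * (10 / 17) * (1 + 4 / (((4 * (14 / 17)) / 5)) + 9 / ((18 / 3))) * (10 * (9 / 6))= 13.80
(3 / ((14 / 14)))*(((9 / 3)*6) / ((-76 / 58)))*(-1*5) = 3915 / 19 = 206.05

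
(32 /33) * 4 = 3.88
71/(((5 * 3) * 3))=71/45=1.58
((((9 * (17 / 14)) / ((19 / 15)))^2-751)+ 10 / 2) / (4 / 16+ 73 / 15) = -712754265 / 5430523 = -131.25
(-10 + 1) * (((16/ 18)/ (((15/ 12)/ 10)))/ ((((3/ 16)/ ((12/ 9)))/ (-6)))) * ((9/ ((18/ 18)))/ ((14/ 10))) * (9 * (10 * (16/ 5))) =35389440/ 7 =5055634.29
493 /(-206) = -2.39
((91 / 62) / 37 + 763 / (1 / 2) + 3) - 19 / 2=1742912 / 1147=1519.54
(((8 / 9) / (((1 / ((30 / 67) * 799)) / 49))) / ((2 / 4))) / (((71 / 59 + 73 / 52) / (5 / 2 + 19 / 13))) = 76134600640 / 1607799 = 47353.31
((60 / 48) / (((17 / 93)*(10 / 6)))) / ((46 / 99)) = 27621 / 3128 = 8.83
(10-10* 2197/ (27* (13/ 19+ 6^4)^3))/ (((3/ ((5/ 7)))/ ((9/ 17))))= 20188182534390400/ 16015958741695563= 1.26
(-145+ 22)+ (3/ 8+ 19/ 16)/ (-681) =-1340233/ 10896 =-123.00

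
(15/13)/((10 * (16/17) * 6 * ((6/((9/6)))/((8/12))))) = 17/4992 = 0.00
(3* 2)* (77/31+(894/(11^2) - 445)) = -9792984/3751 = -2610.77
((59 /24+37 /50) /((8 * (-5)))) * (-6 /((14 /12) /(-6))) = -17271 /7000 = -2.47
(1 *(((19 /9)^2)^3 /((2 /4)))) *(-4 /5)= -376367048 /2657205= -141.64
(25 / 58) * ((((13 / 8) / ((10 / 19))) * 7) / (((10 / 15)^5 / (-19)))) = -39913965 / 29696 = -1344.09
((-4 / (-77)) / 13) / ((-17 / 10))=-40 / 17017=-0.00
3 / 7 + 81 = 570 / 7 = 81.43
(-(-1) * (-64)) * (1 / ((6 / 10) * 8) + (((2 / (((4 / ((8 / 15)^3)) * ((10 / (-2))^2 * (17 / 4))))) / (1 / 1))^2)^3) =-116122126396139971985694172339760081464 / 8709159479710497893393039703369140625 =-13.33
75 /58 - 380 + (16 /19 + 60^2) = 3550793 /1102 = 3222.14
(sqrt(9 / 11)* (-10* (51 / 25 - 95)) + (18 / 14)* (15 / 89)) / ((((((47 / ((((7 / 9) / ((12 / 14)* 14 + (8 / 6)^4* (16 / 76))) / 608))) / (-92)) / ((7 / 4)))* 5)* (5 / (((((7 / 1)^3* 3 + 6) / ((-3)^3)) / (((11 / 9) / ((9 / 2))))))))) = 24295383 / 57400665344 + 10978813629* sqrt(11) / 22170200800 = 1.64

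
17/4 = 4.25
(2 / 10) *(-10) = -2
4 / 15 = 0.27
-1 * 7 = -7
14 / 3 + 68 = 72.67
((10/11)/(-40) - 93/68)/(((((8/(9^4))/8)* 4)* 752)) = -3.03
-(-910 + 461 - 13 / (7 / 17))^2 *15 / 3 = -56582480 / 49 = -1154744.49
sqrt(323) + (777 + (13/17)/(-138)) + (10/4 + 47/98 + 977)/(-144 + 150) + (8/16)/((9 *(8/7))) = sqrt(323) + 2594391313/2758896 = 958.35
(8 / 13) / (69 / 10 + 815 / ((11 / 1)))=880 / 115817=0.01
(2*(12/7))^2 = 576/49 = 11.76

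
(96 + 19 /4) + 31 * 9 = 1519 /4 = 379.75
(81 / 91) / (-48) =-27 / 1456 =-0.02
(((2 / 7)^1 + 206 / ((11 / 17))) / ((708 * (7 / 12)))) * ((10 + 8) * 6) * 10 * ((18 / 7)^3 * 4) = 618165872640 / 10907743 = 56672.21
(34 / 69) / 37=34 / 2553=0.01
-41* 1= -41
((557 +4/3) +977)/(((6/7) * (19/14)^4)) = 619304336/1172889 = 528.02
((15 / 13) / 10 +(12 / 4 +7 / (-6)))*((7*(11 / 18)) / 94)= 1463 / 16497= 0.09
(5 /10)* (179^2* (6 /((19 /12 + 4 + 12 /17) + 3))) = 19609092 /1895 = 10347.81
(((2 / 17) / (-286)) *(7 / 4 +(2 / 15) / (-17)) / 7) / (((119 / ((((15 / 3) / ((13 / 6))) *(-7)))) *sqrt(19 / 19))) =1777 / 127865738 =0.00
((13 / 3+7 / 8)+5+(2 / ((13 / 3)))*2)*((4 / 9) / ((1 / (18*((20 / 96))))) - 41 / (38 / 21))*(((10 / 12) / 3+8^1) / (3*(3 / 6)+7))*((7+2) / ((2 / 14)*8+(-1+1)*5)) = -8668257227 / 4837248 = -1791.98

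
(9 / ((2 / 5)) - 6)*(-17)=-561 / 2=-280.50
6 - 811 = -805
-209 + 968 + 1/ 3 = 2278/ 3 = 759.33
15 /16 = 0.94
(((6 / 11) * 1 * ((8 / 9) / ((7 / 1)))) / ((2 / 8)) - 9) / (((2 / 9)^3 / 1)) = -489645 / 616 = -794.88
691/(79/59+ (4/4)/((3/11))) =122307/886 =138.04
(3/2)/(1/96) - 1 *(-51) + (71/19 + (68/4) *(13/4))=19303/76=253.99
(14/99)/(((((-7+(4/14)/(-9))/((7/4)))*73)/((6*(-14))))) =0.04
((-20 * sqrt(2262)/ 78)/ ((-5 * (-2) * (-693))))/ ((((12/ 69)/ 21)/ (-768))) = -163.19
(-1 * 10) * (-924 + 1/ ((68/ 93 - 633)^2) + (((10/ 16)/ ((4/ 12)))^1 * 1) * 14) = 62080446552975/ 6915115202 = 8977.50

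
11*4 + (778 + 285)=1107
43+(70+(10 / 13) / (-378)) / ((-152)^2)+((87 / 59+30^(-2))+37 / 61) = 230276121136727 / 5107568356800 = 45.09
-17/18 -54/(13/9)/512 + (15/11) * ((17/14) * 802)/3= 1018567345/2306304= 441.64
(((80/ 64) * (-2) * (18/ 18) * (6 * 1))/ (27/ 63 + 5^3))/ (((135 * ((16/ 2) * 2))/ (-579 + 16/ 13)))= 0.03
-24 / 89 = -0.27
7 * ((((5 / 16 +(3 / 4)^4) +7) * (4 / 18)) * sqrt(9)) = 4557 / 128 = 35.60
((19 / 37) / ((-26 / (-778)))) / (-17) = -7391 / 8177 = -0.90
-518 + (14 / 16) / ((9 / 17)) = -37177 / 72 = -516.35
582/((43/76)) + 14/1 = 44834/43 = 1042.65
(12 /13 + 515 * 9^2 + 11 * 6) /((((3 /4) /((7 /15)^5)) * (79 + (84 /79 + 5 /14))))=2692438777448 /175610784375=15.33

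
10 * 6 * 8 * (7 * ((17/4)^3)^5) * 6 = 53743318392371.65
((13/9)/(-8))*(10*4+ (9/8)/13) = -4169/576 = -7.24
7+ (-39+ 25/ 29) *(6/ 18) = -497/ 87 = -5.71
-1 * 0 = 0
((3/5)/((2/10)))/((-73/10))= -30/73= -0.41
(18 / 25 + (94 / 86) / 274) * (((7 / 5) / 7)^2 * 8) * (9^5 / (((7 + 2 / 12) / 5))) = 302214199176 / 31664125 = 9544.37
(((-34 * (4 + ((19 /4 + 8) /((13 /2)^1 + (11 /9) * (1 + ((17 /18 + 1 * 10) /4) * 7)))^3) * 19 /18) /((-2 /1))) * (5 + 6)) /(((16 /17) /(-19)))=-9583069983189172481 /591076866075624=-16212.90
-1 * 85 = -85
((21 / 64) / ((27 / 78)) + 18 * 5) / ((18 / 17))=148427 / 1728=85.90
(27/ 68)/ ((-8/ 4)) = -27/ 136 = -0.20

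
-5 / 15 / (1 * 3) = -1 / 9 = -0.11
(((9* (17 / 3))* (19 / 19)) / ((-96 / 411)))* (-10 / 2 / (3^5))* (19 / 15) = 44251 / 7776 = 5.69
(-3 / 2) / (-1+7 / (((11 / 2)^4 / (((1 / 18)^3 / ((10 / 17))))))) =160099335 / 106732652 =1.50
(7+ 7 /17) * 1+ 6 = 228 /17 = 13.41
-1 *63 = -63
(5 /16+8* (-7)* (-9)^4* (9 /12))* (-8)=4408987 /2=2204493.50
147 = 147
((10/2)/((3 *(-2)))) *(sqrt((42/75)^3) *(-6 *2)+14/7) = -5/3+28 *sqrt(14)/25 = 2.52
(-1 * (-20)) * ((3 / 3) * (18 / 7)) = 360 / 7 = 51.43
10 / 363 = 0.03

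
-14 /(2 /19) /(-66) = 133 /66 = 2.02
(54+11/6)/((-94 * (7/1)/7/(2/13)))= -0.09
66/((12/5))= 55/2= 27.50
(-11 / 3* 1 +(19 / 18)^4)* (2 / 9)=-0.54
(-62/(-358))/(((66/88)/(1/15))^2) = 496/362475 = 0.00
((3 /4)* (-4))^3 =-27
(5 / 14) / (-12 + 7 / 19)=-95 / 3094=-0.03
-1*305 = -305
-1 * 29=-29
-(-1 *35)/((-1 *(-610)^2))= -7/74420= -0.00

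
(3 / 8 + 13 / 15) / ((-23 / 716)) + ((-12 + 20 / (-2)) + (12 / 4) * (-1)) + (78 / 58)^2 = -35888071 / 580290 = -61.85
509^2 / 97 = 259081 / 97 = 2670.94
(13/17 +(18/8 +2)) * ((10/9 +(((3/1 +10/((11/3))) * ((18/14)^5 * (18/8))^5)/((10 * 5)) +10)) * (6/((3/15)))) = 106778683932559845538624315687711/200102764552374008513556480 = 533619.23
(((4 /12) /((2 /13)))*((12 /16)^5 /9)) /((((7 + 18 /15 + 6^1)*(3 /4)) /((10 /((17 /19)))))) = 18525 /308992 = 0.06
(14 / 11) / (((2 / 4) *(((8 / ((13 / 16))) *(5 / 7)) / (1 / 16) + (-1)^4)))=2548 / 113641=0.02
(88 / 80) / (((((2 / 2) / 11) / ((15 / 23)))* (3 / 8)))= 484 / 23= 21.04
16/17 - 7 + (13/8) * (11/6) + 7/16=-539/204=-2.64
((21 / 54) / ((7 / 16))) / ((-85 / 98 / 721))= -565264 / 765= -738.91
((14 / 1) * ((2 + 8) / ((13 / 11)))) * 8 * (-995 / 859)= -1097.73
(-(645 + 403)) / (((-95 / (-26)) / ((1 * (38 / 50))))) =-27248 / 125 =-217.98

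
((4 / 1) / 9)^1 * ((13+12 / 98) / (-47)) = -2572 / 20727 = -0.12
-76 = -76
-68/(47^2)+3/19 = 5335/41971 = 0.13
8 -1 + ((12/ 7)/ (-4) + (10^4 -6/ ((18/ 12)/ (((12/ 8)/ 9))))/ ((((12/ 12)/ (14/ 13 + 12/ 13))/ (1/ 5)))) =4006.30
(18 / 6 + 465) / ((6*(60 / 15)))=39 / 2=19.50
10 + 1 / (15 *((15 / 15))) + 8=271 / 15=18.07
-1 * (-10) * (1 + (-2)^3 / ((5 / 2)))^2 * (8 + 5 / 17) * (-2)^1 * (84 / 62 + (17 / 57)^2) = -3307945916 / 2853705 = -1159.18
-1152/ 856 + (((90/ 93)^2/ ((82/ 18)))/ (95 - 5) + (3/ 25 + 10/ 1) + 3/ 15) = 946101156/ 105397675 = 8.98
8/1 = 8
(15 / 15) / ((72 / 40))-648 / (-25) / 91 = 17207 / 20475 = 0.84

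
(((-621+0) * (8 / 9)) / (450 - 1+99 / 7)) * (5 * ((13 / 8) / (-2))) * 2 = 9.68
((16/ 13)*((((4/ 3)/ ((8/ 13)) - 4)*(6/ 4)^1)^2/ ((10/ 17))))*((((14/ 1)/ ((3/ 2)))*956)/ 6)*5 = 13765444/ 117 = 117653.37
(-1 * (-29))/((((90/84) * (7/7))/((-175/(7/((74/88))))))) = -37555/66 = -569.02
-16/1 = -16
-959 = -959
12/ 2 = 6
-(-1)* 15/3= 5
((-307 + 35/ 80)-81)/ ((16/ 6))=-18603/ 128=-145.34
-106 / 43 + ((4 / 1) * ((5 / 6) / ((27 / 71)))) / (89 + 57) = -611513 / 254259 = -2.41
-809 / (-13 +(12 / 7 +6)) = 153.05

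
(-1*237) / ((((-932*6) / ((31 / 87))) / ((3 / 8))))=2449 / 432448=0.01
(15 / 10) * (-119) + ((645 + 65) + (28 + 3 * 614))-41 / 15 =71963 / 30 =2398.77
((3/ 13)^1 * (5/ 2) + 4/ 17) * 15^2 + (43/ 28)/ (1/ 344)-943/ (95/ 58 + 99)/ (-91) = 12842915213/ 18059678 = 711.14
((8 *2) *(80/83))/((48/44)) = 3520/249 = 14.14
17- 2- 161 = -146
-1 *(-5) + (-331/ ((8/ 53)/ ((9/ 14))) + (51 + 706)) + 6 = -71871/ 112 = -641.71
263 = 263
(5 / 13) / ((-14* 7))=-5 / 1274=-0.00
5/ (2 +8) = 1/ 2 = 0.50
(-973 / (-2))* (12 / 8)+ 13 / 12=4385 / 6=730.83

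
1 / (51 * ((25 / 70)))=14 / 255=0.05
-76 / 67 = -1.13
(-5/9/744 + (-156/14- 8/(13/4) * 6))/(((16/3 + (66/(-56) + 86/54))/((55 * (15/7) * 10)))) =-1184221725/222859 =-5313.77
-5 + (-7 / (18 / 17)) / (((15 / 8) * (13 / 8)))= -12583 / 1755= -7.17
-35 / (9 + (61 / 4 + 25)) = -140 / 197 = -0.71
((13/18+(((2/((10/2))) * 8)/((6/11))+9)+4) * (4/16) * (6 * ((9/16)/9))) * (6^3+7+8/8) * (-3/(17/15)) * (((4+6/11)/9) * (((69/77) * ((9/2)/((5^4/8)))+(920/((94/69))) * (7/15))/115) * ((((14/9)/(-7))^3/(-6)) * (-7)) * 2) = 3060328683328/79288864875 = 38.60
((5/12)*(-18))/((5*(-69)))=1/46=0.02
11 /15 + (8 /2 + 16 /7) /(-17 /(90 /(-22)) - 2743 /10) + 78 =200936171 /2552865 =78.71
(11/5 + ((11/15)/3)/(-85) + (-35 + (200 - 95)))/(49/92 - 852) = -25406168/299631375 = -0.08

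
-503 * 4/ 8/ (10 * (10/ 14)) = -3521/ 100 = -35.21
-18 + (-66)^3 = -287514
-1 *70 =-70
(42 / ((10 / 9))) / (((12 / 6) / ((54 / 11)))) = 5103 / 55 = 92.78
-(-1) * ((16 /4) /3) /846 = 2 /1269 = 0.00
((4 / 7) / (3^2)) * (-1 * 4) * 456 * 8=-926.48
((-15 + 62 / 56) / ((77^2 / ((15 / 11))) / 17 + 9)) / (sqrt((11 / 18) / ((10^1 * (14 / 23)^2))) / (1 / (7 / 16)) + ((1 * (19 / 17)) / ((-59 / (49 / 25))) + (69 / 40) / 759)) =-833155582941495000 * sqrt(55) / 20117043680137555669-1212120073312632000 / 20117043680137555669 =-0.37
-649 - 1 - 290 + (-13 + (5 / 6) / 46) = -263023 / 276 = -952.98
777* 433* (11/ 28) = 528693/ 4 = 132173.25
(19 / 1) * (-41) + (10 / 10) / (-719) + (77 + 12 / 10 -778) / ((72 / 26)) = -1031.71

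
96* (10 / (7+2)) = 106.67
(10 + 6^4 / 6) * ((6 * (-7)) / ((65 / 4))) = -37968 / 65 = -584.12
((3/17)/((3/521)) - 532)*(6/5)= -51138/85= -601.62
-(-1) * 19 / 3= 19 / 3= 6.33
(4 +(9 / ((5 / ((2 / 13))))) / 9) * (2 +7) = 2358 / 65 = 36.28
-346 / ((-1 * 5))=346 / 5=69.20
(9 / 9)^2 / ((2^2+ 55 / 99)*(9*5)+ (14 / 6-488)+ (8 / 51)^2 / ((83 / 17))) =-12699 / 3564122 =-0.00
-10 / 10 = -1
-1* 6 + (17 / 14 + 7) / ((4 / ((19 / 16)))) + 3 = -503 / 896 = -0.56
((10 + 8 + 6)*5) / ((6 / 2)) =40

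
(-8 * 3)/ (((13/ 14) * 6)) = -56/ 13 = -4.31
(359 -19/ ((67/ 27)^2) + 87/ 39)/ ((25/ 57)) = 1191316017/ 1458925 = 816.57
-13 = -13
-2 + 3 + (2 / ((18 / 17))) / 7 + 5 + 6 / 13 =5513 / 819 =6.73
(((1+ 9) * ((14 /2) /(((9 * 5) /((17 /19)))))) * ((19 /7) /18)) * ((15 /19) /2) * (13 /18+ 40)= 62305 /18468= 3.37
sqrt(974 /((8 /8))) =sqrt(974) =31.21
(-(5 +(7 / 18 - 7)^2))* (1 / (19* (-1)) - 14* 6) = 25202257 / 6156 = 4093.93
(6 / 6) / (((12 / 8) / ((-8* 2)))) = -32 / 3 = -10.67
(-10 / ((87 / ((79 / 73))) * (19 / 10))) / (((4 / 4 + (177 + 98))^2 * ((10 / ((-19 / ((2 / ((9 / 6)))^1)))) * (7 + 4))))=395 / 3547821024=0.00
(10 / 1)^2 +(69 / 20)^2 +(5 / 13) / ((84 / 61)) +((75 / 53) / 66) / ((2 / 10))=7148722499 / 63663600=112.29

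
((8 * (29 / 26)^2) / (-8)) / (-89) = 841 / 60164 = 0.01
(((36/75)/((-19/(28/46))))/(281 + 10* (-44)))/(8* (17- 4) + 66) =0.00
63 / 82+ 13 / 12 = 911 / 492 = 1.85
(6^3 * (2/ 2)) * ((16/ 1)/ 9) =384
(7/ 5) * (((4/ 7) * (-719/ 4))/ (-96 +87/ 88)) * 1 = 63272/ 41805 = 1.51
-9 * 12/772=-27/193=-0.14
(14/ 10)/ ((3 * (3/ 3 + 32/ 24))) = 1/ 5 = 0.20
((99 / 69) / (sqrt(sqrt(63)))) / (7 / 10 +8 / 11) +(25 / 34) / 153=25 / 5202 +1210 *sqrt(3) *7^(3 / 4) / 25277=0.36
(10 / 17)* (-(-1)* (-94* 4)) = -3760 / 17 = -221.18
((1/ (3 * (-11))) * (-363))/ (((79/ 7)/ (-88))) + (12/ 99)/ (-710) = -79380998/ 925485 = -85.77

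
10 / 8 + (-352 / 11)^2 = 4101 / 4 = 1025.25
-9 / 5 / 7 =-9 / 35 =-0.26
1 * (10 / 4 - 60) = -115 / 2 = -57.50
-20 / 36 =-5 / 9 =-0.56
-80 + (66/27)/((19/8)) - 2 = -13846/171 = -80.97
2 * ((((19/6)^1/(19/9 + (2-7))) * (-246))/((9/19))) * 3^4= 1198881/13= 92221.62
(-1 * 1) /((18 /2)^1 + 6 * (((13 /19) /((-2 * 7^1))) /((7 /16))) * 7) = -133 /573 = -0.23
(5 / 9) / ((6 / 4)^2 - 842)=-20 / 30231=-0.00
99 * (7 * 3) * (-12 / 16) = -1559.25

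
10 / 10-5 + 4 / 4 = -3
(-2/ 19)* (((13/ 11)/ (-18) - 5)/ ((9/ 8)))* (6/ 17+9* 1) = 25016/ 5643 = 4.43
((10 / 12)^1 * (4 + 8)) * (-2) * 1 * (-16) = 320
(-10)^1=-10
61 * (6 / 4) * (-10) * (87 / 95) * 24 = -382104 / 19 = -20110.74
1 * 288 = 288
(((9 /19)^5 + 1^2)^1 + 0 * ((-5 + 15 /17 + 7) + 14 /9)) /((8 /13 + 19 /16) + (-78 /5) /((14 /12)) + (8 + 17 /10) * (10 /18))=-166102896960 /1002550200209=-0.17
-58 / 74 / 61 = -0.01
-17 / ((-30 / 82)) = 697 / 15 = 46.47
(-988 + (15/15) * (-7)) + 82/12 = -988.17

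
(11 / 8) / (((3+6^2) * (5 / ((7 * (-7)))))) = -0.35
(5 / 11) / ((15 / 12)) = 4 / 11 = 0.36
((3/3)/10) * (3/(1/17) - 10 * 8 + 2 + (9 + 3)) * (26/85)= -39/85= -0.46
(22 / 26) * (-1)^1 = -11 / 13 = -0.85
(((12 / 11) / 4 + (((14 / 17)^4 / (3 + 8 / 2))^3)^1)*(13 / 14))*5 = 113729517447407875 / 89723824533383194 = 1.27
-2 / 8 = -1 / 4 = -0.25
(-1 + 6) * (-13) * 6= -390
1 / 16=0.06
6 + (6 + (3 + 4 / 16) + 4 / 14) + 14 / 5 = 2567 / 140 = 18.34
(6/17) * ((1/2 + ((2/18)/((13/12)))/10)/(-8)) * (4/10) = -199/22100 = -0.01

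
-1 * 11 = -11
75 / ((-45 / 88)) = -440 / 3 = -146.67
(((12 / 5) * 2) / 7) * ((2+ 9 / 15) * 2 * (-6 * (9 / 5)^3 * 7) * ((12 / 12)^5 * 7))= -19105632 / 3125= -6113.80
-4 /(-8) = 1 /2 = 0.50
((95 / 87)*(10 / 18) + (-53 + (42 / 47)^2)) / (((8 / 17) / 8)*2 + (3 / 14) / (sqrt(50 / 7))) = -4247862270400 / 5187211353 + 257905923560*sqrt(14) / 1729070451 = -260.81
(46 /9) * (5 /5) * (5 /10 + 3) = 161 /9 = 17.89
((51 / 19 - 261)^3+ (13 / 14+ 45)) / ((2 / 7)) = -1655162128031 / 27436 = -60328113.72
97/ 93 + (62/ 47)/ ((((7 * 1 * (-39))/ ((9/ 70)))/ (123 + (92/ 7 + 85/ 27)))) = 279629429/ 292354335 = 0.96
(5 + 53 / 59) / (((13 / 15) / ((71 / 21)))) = 123540 / 5369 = 23.01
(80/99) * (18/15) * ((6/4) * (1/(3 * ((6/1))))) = 8/99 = 0.08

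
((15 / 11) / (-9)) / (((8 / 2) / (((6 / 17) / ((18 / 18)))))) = -5 / 374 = -0.01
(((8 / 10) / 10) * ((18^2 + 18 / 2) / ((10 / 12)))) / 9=444 / 125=3.55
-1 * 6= -6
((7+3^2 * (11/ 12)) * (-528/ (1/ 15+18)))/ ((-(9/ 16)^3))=54968320/ 21951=2504.14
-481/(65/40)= -296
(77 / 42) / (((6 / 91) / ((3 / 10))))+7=1841 / 120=15.34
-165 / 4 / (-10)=33 / 8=4.12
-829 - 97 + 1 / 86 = -79635 / 86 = -925.99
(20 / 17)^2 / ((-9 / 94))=-37600 / 2601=-14.46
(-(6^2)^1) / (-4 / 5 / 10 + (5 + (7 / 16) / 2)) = -28800 / 4111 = -7.01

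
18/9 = 2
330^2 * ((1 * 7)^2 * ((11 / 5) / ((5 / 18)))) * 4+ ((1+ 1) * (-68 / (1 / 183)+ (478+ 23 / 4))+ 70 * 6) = 338048295 / 2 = 169024147.50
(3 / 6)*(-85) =-85 / 2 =-42.50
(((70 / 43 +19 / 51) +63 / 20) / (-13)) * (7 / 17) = -0.16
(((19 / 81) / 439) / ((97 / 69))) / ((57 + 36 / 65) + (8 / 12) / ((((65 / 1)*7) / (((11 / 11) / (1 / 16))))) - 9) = 198835 / 25412342076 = 0.00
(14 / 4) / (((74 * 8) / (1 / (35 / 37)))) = 1 / 160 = 0.01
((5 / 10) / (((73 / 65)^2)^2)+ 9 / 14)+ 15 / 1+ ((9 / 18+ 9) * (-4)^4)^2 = 5914639.96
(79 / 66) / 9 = 79 / 594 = 0.13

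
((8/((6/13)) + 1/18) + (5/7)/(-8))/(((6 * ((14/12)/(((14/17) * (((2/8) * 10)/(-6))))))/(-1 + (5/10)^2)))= 43595/68544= 0.64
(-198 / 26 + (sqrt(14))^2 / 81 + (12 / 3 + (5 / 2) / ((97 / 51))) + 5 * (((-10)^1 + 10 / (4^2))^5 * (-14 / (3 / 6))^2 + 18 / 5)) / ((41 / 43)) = -2553529844586756713 / 8576575488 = -297733034.37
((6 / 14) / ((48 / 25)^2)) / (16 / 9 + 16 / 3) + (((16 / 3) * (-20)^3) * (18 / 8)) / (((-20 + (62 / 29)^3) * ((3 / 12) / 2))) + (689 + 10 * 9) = 77517124346743 / 1021755392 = 75866.62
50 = 50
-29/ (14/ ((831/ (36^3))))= -8033/ 217728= -0.04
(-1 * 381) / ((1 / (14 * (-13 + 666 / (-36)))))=168021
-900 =-900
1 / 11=0.09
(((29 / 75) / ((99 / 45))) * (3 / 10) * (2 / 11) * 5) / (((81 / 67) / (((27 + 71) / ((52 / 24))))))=380828 / 212355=1.79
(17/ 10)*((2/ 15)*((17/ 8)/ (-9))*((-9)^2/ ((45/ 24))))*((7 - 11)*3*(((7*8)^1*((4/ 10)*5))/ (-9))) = -129472/ 375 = -345.26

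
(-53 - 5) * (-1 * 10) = 580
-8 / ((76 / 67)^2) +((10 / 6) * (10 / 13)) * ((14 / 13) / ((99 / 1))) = -224810977 / 36239346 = -6.20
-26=-26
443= 443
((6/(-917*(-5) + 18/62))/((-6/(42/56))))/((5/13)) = -1209/2842880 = -0.00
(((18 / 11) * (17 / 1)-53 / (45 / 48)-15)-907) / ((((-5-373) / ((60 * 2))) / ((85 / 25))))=10667024 / 10395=1026.17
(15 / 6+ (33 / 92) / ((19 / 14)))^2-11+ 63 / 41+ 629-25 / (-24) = 118050944657 / 187913496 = 628.22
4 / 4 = 1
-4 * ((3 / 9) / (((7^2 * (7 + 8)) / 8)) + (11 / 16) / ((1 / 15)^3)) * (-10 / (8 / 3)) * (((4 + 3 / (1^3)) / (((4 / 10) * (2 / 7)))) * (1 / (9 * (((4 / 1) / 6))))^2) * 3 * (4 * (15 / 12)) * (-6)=-2046518825 / 384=-5329476.11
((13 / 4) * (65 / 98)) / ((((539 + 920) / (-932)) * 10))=-39377 / 285964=-0.14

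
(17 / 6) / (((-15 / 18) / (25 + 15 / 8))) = -731 / 8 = -91.38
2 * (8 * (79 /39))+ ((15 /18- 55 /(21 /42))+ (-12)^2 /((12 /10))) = 3373 /78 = 43.24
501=501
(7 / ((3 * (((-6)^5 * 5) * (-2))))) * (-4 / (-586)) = 7 / 34175520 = 0.00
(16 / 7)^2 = 256 / 49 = 5.22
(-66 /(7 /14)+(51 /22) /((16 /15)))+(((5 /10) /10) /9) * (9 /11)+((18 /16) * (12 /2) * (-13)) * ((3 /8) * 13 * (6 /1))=-4745857 /1760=-2696.51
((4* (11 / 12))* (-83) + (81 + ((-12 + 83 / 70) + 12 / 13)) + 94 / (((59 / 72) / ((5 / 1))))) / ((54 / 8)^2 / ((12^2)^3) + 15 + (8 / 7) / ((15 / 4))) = 22.24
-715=-715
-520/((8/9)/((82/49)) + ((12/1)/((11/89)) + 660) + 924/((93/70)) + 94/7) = -229008780/645864001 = -0.35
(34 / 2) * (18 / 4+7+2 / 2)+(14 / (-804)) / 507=21655234 / 101907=212.50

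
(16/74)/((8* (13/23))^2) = 529/50024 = 0.01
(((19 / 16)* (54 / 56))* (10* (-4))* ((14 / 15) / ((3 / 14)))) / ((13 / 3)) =-1197 / 26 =-46.04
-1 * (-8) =8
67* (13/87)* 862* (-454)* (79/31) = -26928264532/2697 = -9984525.23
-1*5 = -5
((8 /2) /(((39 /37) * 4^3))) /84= 37 /52416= 0.00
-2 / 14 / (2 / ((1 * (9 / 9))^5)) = -1 / 14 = -0.07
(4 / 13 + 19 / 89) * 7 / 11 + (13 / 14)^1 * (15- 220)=-190.03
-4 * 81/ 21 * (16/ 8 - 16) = 216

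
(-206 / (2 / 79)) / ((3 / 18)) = -48822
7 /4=1.75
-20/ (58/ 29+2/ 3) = -15/ 2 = -7.50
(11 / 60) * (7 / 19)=77 / 1140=0.07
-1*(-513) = 513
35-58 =-23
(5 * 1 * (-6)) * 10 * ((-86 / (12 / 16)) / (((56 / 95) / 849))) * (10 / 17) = 3468165000 / 119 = 29144243.70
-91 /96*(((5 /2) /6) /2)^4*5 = -284375 /31850496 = -0.01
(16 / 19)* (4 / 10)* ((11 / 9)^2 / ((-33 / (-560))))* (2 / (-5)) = -78848 / 23085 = -3.42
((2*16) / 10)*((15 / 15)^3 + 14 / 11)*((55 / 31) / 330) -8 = -8144 / 1023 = -7.96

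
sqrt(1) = 1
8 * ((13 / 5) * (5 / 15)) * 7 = 728 / 15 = 48.53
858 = 858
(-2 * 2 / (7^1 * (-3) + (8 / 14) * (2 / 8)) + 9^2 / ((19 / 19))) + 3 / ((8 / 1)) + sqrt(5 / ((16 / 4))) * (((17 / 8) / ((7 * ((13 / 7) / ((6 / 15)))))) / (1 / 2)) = 17 * sqrt(5) / 260 + 47635 / 584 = 81.71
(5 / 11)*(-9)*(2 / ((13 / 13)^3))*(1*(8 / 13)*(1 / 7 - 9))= 44.60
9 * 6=54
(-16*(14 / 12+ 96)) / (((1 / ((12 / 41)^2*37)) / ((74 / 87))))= -204320512 / 48749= -4191.28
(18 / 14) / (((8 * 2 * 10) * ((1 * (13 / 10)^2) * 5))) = 9 / 9464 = 0.00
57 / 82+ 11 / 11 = 139 / 82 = 1.70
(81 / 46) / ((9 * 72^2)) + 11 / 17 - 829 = -373116655 / 450432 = -828.35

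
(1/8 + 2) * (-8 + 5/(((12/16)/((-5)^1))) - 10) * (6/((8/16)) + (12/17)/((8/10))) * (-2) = 5621/2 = 2810.50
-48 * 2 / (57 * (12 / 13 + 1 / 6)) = -2496 / 1615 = -1.55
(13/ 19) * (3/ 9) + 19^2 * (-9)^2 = 1666750/ 57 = 29241.23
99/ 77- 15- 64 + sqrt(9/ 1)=-523/ 7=-74.71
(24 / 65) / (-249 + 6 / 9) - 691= -33461747 / 48425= -691.00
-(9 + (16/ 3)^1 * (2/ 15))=-437/ 45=-9.71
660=660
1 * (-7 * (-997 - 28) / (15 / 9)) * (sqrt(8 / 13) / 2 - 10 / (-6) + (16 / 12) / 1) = 4305 * sqrt(26) / 13 + 12915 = 14603.56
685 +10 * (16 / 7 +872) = 65995 / 7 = 9427.86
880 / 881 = 1.00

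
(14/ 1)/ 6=7/ 3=2.33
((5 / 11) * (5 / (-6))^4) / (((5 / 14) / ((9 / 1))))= 4375 / 792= 5.52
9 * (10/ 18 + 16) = 149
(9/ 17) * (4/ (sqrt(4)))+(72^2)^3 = 2368339181586/ 17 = 139314069505.06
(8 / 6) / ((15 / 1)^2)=4 / 675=0.01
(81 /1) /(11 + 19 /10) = 270 /43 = 6.28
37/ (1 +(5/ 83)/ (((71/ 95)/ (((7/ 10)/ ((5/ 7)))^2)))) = 21804100/ 634919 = 34.34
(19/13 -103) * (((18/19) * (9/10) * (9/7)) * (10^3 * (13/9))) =-21384000/133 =-160781.95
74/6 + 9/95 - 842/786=424007/37335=11.36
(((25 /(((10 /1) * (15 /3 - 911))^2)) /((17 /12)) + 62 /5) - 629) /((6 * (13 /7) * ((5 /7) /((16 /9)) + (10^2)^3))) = -1405347295646 /25396676044017525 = -0.00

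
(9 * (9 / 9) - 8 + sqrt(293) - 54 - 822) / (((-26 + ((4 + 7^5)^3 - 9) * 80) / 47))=-41125 / 380076161577734 + 47 * sqrt(293) / 380076161577734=-0.00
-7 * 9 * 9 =-567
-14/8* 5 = -35/4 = -8.75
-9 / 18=-0.50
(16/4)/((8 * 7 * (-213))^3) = -1/424270562688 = -0.00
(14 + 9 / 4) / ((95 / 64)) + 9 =379 / 19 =19.95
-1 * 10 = -10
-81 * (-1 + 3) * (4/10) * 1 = -324/5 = -64.80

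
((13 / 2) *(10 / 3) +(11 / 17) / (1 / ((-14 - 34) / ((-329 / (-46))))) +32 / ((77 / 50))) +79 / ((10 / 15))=57808235 / 369138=156.60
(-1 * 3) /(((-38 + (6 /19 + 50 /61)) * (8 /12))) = 3477 /28484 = 0.12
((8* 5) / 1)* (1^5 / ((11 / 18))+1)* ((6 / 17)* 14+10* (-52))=-923360 / 17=-54315.29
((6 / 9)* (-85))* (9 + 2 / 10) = -1564 / 3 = -521.33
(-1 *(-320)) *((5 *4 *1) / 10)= 640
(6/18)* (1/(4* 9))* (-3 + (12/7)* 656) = 2617/252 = 10.38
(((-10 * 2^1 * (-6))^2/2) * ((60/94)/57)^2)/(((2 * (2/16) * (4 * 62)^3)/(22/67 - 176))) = -66206250/1591705811653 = -0.00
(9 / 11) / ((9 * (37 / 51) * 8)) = 0.02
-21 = -21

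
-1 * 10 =-10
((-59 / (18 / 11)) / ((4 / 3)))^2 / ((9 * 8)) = 421201 / 41472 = 10.16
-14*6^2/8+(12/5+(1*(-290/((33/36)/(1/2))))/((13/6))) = -95529/715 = -133.61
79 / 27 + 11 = 376 / 27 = 13.93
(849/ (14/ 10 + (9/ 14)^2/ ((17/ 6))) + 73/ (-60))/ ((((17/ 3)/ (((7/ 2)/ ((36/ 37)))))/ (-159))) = -5811876987133/ 105076320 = -55311.01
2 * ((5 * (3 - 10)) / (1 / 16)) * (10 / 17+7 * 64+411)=-16366560 / 17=-962738.82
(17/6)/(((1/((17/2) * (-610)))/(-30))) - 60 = 440665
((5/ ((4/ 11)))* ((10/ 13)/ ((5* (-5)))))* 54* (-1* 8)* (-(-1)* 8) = 19008/ 13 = 1462.15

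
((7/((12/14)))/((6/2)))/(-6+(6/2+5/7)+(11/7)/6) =-343/255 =-1.35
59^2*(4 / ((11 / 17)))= 236708 / 11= 21518.91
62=62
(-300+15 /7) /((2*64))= -2085 /896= -2.33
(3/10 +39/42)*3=129/35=3.69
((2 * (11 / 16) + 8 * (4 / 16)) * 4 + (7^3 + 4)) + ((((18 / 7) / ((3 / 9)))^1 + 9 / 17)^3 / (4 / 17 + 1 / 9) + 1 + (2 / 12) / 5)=1978.80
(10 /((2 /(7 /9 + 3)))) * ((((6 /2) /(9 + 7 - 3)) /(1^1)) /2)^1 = 85 /39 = 2.18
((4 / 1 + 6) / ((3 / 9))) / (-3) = -10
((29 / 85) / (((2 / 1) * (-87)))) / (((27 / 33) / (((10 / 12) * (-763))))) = 8393 / 5508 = 1.52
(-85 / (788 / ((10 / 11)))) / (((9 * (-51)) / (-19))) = -475 / 117018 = -0.00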